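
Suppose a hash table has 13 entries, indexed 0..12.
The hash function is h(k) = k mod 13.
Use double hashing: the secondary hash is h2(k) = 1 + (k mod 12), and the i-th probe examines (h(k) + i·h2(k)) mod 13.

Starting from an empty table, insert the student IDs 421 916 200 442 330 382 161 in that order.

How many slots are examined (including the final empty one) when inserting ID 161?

2

421 hashes to 5; slot 5 is free -> place at 5.
916 hashes to 6; slot 6 is free -> place at 6.
200 hashes to 5, h2=9; 5 taken -> place at 1.
442 hashes to 0; slot 0 is free -> place at 0.
330 hashes to 5, h2=7; 5 taken -> place at 12.
382 hashes to 5, h2=11; 5 taken -> place at 3.
161 hashes to 5, h2=6; 5 taken -> place at 11.
Table: [442, 200, _, 382, _, 421, 916, _, _, _, _, 161, 330]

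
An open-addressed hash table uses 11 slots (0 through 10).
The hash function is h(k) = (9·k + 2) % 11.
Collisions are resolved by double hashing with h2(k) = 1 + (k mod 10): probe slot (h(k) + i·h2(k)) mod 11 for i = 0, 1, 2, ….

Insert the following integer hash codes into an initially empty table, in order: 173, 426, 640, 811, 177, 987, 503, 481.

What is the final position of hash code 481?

3

173: h=8 => slot 8
426: h=8, h2=7, probe 8,4 => slot 4
640: h=9 => slot 9
811: h=8, h2=2, probe 8,10 => slot 10
177: h=0 => slot 0
987: h=8, h2=8, probe 8,5 => slot 5
503: h=8, h2=4, probe 8,1 => slot 1
481: h=8, h2=2, probe 8,10,1,3 => slot 3
Table: [177, 503, _, 481, 426, 987, _, _, 173, 640, 811]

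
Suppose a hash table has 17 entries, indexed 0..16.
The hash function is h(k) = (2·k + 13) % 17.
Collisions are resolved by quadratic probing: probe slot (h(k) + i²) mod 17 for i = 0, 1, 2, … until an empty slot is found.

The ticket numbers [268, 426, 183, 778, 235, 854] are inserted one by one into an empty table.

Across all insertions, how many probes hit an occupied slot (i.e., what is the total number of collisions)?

3

Insert 268: h=5, slot 5 empty => index 5.
Insert 426: h=15, slot 15 empty => index 15.
Insert 183: h=5, slot 5 occupied => index 6.
Insert 778: h=5, slots 5,6 occupied => index 9.
Insert 235: h=7, slot 7 empty => index 7.
Insert 854: h=4, slot 4 empty => index 4.
Table: [., ., ., ., 854, 268, 183, 235, ., 778, ., ., ., ., ., 426, .]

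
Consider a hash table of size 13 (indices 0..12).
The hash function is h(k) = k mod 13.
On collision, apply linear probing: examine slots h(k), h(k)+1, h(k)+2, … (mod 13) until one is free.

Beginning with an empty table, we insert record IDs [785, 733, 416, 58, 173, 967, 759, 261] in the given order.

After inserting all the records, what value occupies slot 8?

785 hashes to 5; slot 5 is free → place at 5.
733 hashes to 5; 5 taken → place at 6.
416 hashes to 0; slot 0 is free → place at 0.
58 hashes to 6; 6 taken → place at 7.
173 hashes to 4; slot 4 is free → place at 4.
967 hashes to 5; 5,6,7 taken → place at 8.
759 hashes to 5; 5,6,7,8 taken → place at 9.
261 hashes to 1; slot 1 is free → place at 1.
Table: [416, 261, —, —, 173, 785, 733, 58, 967, 759, —, —, —]

967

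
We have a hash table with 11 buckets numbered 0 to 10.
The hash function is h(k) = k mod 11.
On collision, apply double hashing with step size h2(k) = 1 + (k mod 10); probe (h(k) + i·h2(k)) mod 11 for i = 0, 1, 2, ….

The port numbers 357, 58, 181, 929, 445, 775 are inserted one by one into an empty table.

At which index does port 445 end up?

Insert 357: h=5, slot 5 empty → index 5.
Insert 58: h=3, slot 3 empty → index 3.
Insert 181: h=5, h2=2, slot 5 occupied → index 7.
Insert 929: h=5, h2=10, slot 5 occupied → index 4.
Insert 445: h=5, h2=6, slot 5 occupied → index 0.
Insert 775: h=5, h2=6, slots 5,0 occupied → index 6.
Table: [445, —, —, 58, 929, 357, 775, 181, —, —, —]

0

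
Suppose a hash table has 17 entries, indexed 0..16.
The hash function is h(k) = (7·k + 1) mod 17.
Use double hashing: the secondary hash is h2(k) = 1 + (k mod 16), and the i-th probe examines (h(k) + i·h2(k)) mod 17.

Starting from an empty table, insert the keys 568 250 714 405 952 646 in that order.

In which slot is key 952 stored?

568: h=16 -> slot 16
250: h=0 -> slot 0
714: h=1 -> slot 1
405: h=14 -> slot 14
952: h=1, h2=9, probe 1,10 -> slot 10
646: h=1, h2=7, probe 1,8 -> slot 8
Table: [250, 714, _, _, _, _, _, _, 646, _, 952, _, _, _, 405, _, 568]

10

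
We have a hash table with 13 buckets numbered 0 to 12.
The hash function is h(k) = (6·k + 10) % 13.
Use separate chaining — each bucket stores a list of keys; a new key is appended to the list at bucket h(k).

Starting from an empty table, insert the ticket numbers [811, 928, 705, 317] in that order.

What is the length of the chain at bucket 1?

3

Insert 811: h=1, bucket 1 empty -> new chain.
Insert 928: h=1, bucket 1 nonempty -> append to chain.
Insert 705: h=2, bucket 2 empty -> new chain.
Insert 317: h=1, bucket 1 nonempty -> append to chain.
Final buckets:
0: -
1: 811 -> 928 -> 317
2: 705
3: -
4: -
5: -
6: -
7: -
8: -
9: -
10: -
11: -
12: -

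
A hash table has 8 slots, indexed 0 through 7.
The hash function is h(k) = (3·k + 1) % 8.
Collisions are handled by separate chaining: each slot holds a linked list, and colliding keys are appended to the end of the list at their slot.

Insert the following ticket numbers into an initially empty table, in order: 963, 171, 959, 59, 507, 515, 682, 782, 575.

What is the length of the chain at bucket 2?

963 → bucket 2
171 → bucket 2 (collision)
959 → bucket 6
59 → bucket 2 (collision)
507 → bucket 2 (collision)
515 → bucket 2 (collision)
682 → bucket 7
782 → bucket 3
575 → bucket 6 (collision)
Final buckets:
0: _
1: _
2: 963 -> 171 -> 59 -> 507 -> 515
3: 782
4: _
5: _
6: 959 -> 575
7: 682

5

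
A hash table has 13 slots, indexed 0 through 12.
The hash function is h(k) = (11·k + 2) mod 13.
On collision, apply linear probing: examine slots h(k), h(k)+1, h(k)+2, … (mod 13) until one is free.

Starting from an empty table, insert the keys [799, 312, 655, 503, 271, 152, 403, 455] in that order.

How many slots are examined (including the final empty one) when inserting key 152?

Insert 799: h=3, slot 3 empty → index 3.
Insert 312: h=2, slot 2 empty → index 2.
Insert 655: h=5, slot 5 empty → index 5.
Insert 503: h=10, slot 10 empty → index 10.
Insert 271: h=6, slot 6 empty → index 6.
Insert 152: h=10, slot 10 occupied → index 11.
Insert 403: h=2, slots 2,3 occupied → index 4.
Insert 455: h=2, slots 2,3,4,5,6 occupied → index 7.
Table: [-, -, 312, 799, 403, 655, 271, 455, -, -, 503, 152, -]

2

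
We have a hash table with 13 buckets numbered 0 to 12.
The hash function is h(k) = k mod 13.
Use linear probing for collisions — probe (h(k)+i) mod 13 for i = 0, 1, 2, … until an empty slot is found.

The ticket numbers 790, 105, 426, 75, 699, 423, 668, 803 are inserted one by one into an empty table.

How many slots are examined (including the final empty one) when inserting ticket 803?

790 hashes to 10; slot 10 is free → place at 10.
105 hashes to 1; slot 1 is free → place at 1.
426 hashes to 10; 10 taken → place at 11.
75 hashes to 10; 10,11 taken → place at 12.
699 hashes to 10; 10,11,12 taken → place at 0.
423 hashes to 7; slot 7 is free → place at 7.
668 hashes to 5; slot 5 is free → place at 5.
803 hashes to 10; 10,11,12,0,1 taken → place at 2.
Table: [699, 105, 803, _, _, 668, _, 423, _, _, 790, 426, 75]

6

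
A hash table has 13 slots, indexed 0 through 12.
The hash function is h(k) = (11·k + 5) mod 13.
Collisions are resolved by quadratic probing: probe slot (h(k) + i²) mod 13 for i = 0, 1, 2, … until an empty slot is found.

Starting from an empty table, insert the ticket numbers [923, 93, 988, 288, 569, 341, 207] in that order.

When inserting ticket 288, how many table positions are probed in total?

2

923 hashes to 5; slot 5 is free => place at 5.
93 hashes to 1; slot 1 is free => place at 1.
988 hashes to 5; 5 taken => place at 6.
288 hashes to 1; 1 taken => place at 2.
569 hashes to 11; slot 11 is free => place at 11.
341 hashes to 12; slot 12 is free => place at 12.
207 hashes to 7; slot 7 is free => place at 7.
Table: [∅, 93, 288, ∅, ∅, 923, 988, 207, ∅, ∅, ∅, 569, 341]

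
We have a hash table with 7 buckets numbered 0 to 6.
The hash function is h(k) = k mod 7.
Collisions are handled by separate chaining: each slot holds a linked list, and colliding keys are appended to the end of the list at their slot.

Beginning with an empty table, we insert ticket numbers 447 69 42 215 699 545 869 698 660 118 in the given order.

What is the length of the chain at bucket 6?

Insert 447: h=6, bucket 6 empty -> new chain.
Insert 69: h=6, bucket 6 nonempty -> append to chain.
Insert 42: h=0, bucket 0 empty -> new chain.
Insert 215: h=5, bucket 5 empty -> new chain.
Insert 699: h=6, bucket 6 nonempty -> append to chain.
Insert 545: h=6, bucket 6 nonempty -> append to chain.
Insert 869: h=1, bucket 1 empty -> new chain.
Insert 698: h=5, bucket 5 nonempty -> append to chain.
Insert 660: h=2, bucket 2 empty -> new chain.
Insert 118: h=6, bucket 6 nonempty -> append to chain.
Final buckets:
0: 42
1: 869
2: 660
3: _
4: _
5: 215 -> 698
6: 447 -> 69 -> 699 -> 545 -> 118

5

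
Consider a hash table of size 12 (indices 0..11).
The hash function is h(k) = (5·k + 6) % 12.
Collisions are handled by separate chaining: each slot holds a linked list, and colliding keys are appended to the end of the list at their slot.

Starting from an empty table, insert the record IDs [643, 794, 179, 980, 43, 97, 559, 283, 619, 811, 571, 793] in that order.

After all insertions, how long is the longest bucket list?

Insert 643: h=5, bucket 5 empty -> new chain.
Insert 794: h=4, bucket 4 empty -> new chain.
Insert 179: h=1, bucket 1 empty -> new chain.
Insert 980: h=10, bucket 10 empty -> new chain.
Insert 43: h=5, bucket 5 nonempty -> append to chain.
Insert 97: h=11, bucket 11 empty -> new chain.
Insert 559: h=5, bucket 5 nonempty -> append to chain.
Insert 283: h=5, bucket 5 nonempty -> append to chain.
Insert 619: h=5, bucket 5 nonempty -> append to chain.
Insert 811: h=5, bucket 5 nonempty -> append to chain.
Insert 571: h=5, bucket 5 nonempty -> append to chain.
Insert 793: h=11, bucket 11 nonempty -> append to chain.
Final buckets:
0: ∅
1: 179
2: ∅
3: ∅
4: 794
5: 643 -> 43 -> 559 -> 283 -> 619 -> 811 -> 571
6: ∅
7: ∅
8: ∅
9: ∅
10: 980
11: 97 -> 793

7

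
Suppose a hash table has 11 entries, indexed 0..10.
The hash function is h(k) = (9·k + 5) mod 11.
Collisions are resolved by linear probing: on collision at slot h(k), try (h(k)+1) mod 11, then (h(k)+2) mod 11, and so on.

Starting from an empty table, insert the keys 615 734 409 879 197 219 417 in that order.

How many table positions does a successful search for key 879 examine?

615: h=7 → slot 7
734: h=0 → slot 0
409: h=1 → slot 1
879: h=7, probe 7,8 → slot 8
197: h=7, probe 7,8,9 → slot 9
219: h=7, probe 7,8,9,10 → slot 10
417: h=7, probe 7,8,9,10,0,1,2 → slot 2
Table: [734, 409, 417, _, _, _, _, 615, 879, 197, 219]
Lookup 879: h=7, probe 7,8 → found at 8.

2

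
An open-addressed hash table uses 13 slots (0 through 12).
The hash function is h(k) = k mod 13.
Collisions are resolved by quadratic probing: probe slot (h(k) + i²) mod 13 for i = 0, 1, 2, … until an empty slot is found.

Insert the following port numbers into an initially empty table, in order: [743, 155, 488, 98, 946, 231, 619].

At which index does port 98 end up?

Insert 743: h=2, slot 2 empty -> index 2.
Insert 155: h=12, slot 12 empty -> index 12.
Insert 488: h=7, slot 7 empty -> index 7.
Insert 98: h=7, slot 7 occupied -> index 8.
Insert 946: h=10, slot 10 empty -> index 10.
Insert 231: h=10, slot 10 occupied -> index 11.
Insert 619: h=8, slot 8 occupied -> index 9.
Table: [-, -, 743, -, -, -, -, 488, 98, 619, 946, 231, 155]

8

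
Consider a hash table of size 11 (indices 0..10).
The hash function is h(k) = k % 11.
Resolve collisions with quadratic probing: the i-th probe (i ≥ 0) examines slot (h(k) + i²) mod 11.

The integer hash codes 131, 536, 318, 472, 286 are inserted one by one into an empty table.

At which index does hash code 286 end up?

1

131 hashes to 10; slot 10 is free => place at 10.
536 hashes to 8; slot 8 is free => place at 8.
318 hashes to 10; 10 taken => place at 0.
472 hashes to 10; 10,0 taken => place at 3.
286 hashes to 0; 0 taken => place at 1.
Table: [318, 286, -, 472, -, -, -, -, 536, -, 131]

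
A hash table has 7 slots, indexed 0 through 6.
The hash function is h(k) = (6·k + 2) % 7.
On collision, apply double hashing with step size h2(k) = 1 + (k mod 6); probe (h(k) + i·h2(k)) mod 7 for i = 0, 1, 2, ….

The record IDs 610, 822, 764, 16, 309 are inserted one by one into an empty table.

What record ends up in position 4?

610: h=1 → slot 1
822: h=6 → slot 6
764: h=1, h2=3, probe 1,4 → slot 4
16: h=0 → slot 0
309: h=1, h2=4, probe 1,5 → slot 5
Table: [16, 610, —, —, 764, 309, 822]

764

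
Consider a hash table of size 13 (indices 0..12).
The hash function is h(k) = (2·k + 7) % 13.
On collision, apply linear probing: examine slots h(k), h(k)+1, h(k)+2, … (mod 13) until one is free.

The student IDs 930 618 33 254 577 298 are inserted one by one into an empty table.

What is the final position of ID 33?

930: h=8 -> slot 8
618: h=8, probe 8,9 -> slot 9
33: h=8, probe 8,9,10 -> slot 10
254: h=8, probe 8,9,10,11 -> slot 11
577: h=4 -> slot 4
298: h=5 -> slot 5
Table: [., ., ., ., 577, 298, ., ., 930, 618, 33, 254, .]

10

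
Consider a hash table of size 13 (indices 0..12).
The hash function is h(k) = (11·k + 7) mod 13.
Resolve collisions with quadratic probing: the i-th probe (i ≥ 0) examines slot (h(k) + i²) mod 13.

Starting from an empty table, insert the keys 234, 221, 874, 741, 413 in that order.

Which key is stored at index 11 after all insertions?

234 hashes to 7; slot 7 is free -> place at 7.
221 hashes to 7; 7 taken -> place at 8.
874 hashes to 1; slot 1 is free -> place at 1.
741 hashes to 7; 7,8 taken -> place at 11.
413 hashes to 0; slot 0 is free -> place at 0.
Table: [413, 874, —, —, —, —, —, 234, 221, —, —, 741, —]

741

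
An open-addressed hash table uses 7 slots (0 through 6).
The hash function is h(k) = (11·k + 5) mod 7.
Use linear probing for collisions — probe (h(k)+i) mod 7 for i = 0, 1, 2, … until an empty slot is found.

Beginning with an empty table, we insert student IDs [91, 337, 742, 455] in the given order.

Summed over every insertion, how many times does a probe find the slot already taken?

3

Insert 91: h=5, slot 5 empty → index 5.
Insert 337: h=2, slot 2 empty → index 2.
Insert 742: h=5, slot 5 occupied → index 6.
Insert 455: h=5, slots 5,6 occupied → index 0.
Table: [455, —, 337, —, —, 91, 742]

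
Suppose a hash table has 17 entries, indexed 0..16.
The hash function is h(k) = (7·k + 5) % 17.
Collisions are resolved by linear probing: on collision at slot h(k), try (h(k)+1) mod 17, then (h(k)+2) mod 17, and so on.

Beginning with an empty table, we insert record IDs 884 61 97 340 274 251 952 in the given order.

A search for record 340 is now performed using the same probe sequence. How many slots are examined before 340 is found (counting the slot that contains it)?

884 hashes to 5; slot 5 is free => place at 5.
61 hashes to 7; slot 7 is free => place at 7.
97 hashes to 4; slot 4 is free => place at 4.
340 hashes to 5; 5 taken => place at 6.
274 hashes to 2; slot 2 is free => place at 2.
251 hashes to 11; slot 11 is free => place at 11.
952 hashes to 5; 5,6,7 taken => place at 8.
Table: [., ., 274, ., 97, 884, 340, 61, 952, ., ., 251, ., ., ., ., .]
Lookup 340: h=5, probe 5,6 → found at 6.

2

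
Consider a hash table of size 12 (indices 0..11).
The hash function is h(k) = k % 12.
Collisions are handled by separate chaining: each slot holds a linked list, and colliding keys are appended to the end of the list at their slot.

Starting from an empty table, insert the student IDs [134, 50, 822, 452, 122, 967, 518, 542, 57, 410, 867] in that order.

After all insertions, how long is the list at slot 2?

6

134 -> bucket 2
50 -> bucket 2 (collision)
822 -> bucket 6
452 -> bucket 8
122 -> bucket 2 (collision)
967 -> bucket 7
518 -> bucket 2 (collision)
542 -> bucket 2 (collision)
57 -> bucket 9
410 -> bucket 2 (collision)
867 -> bucket 3
Final buckets:
0: _
1: _
2: 134 -> 50 -> 122 -> 518 -> 542 -> 410
3: 867
4: _
5: _
6: 822
7: 967
8: 452
9: 57
10: _
11: _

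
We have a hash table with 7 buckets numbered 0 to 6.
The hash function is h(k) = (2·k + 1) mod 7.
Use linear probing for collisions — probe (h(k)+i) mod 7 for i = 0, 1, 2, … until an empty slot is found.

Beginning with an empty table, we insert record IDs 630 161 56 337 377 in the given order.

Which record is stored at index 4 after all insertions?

337

630: h=1 → slot 1
161: h=1, probe 1,2 → slot 2
56: h=1, probe 1,2,3 → slot 3
337: h=3, probe 3,4 → slot 4
377: h=6 → slot 6
Table: [-, 630, 161, 56, 337, -, 377]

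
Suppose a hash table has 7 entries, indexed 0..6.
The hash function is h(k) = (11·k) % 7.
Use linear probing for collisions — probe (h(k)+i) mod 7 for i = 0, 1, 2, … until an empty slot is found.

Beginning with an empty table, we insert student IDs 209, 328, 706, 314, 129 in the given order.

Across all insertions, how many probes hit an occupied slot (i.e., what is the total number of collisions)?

8

Insert 209: h=3, slot 3 empty -> index 3.
Insert 328: h=3, slot 3 occupied -> index 4.
Insert 706: h=3, slots 3,4 occupied -> index 5.
Insert 314: h=3, slots 3,4,5 occupied -> index 6.
Insert 129: h=5, slots 5,6 occupied -> index 0.
Table: [129, —, —, 209, 328, 706, 314]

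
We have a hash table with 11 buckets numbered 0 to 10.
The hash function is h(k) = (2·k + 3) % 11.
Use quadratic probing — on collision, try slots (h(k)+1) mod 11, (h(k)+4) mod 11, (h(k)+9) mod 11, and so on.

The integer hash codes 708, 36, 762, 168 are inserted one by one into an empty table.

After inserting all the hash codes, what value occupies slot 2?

708: h=0 => slot 0
36: h=9 => slot 9
762: h=9, probe 9,10 => slot 10
168: h=9, probe 9,10,2 => slot 2
Table: [708, _, 168, _, _, _, _, _, _, 36, 762]

168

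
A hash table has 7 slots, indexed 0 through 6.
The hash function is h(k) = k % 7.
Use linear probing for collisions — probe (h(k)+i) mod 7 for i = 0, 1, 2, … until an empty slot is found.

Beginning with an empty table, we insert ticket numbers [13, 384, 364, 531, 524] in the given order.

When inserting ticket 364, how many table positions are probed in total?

2

13 hashes to 6; slot 6 is free -> place at 6.
384 hashes to 6; 6 taken -> place at 0.
364 hashes to 0; 0 taken -> place at 1.
531 hashes to 6; 6,0,1 taken -> place at 2.
524 hashes to 6; 6,0,1,2 taken -> place at 3.
Table: [384, 364, 531, 524, _, _, 13]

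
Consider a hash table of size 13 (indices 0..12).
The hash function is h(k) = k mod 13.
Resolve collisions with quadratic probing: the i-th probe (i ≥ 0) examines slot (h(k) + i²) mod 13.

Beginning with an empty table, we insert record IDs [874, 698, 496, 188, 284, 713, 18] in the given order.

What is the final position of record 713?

12

874 hashes to 3; slot 3 is free → place at 3.
698 hashes to 9; slot 9 is free → place at 9.
496 hashes to 2; slot 2 is free → place at 2.
188 hashes to 6; slot 6 is free → place at 6.
284 hashes to 11; slot 11 is free → place at 11.
713 hashes to 11; 11 taken → place at 12.
18 hashes to 5; slot 5 is free → place at 5.
Table: [—, —, 496, 874, —, 18, 188, —, —, 698, —, 284, 713]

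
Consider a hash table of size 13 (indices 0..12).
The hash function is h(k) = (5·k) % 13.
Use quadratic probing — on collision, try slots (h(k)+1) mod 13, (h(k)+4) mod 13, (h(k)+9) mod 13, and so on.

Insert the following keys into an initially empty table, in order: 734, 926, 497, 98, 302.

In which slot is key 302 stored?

734: h=4 -> slot 4
926: h=2 -> slot 2
497: h=2, probe 2,3 -> slot 3
98: h=9 -> slot 9
302: h=2, probe 2,3,6 -> slot 6
Table: [_, _, 926, 497, 734, _, 302, _, _, 98, _, _, _]

6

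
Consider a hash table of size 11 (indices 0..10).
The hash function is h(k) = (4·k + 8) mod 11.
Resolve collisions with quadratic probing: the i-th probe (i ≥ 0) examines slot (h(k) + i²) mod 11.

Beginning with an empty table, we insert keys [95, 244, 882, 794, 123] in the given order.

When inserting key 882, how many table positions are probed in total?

2

95: h=3 => slot 3
244: h=5 => slot 5
882: h=5, probe 5,6 => slot 6
794: h=5, probe 5,6,9 => slot 9
123: h=5, probe 5,6,9,3,10 => slot 10
Table: [∅, ∅, ∅, 95, ∅, 244, 882, ∅, ∅, 794, 123]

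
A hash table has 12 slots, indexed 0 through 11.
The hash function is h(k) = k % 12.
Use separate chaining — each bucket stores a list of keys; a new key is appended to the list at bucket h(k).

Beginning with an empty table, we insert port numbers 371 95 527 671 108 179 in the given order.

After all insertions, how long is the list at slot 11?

Insert 371: h=11, bucket 11 empty → new chain.
Insert 95: h=11, bucket 11 nonempty → append to chain.
Insert 527: h=11, bucket 11 nonempty → append to chain.
Insert 671: h=11, bucket 11 nonempty → append to chain.
Insert 108: h=0, bucket 0 empty → new chain.
Insert 179: h=11, bucket 11 nonempty → append to chain.
Final buckets:
0: 108
1: .
2: .
3: .
4: .
5: .
6: .
7: .
8: .
9: .
10: .
11: 371 -> 95 -> 527 -> 671 -> 179

5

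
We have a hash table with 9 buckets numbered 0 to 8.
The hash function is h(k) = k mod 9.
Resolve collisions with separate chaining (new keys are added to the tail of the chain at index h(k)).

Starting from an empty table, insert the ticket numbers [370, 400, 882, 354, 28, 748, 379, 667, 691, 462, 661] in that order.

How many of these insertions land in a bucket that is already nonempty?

370 -> bucket 1
400 -> bucket 4
882 -> bucket 0
354 -> bucket 3
28 -> bucket 1 (collision)
748 -> bucket 1 (collision)
379 -> bucket 1 (collision)
667 -> bucket 1 (collision)
691 -> bucket 7
462 -> bucket 3 (collision)
661 -> bucket 4 (collision)
Final buckets:
0: 882
1: 370 -> 28 -> 748 -> 379 -> 667
2: ∅
3: 354 -> 462
4: 400 -> 661
5: ∅
6: ∅
7: 691
8: ∅

6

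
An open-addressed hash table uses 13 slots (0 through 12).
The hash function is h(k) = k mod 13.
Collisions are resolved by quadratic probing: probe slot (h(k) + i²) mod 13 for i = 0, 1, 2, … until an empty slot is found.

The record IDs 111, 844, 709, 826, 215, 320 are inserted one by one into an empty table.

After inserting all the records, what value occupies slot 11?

111: h=7 => slot 7
844: h=12 => slot 12
709: h=7, probe 7,8 => slot 8
826: h=7, probe 7,8,11 => slot 11
215: h=7, probe 7,8,11,3 => slot 3
320: h=8, probe 8,9 => slot 9
Table: [∅, ∅, ∅, 215, ∅, ∅, ∅, 111, 709, 320, ∅, 826, 844]

826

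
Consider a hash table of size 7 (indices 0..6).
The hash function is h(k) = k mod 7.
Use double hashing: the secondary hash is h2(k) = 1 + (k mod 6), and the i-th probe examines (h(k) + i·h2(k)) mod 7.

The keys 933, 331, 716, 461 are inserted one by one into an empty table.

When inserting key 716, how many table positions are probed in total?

933 hashes to 2; slot 2 is free -> place at 2.
331 hashes to 2, h2=2; 2 taken -> place at 4.
716 hashes to 2, h2=3; 2 taken -> place at 5.
461 hashes to 6; slot 6 is free -> place at 6.
Table: [—, —, 933, —, 331, 716, 461]

2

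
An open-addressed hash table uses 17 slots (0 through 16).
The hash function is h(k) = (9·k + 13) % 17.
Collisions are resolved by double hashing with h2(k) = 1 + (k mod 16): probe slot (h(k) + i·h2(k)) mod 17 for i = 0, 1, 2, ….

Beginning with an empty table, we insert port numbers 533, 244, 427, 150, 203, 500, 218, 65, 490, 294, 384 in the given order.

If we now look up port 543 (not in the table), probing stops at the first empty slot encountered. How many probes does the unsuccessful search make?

533: h=16 -> slot 16
244: h=16, h2=5, probe 16,4 -> slot 4
427: h=14 -> slot 14
150: h=3 -> slot 3
203: h=4, h2=12, probe 4,16,11 -> slot 11
500: h=8 -> slot 8
218: h=3, h2=11, probe 3,14,8,2 -> slot 2
65: h=3, h2=2, probe 3,5 -> slot 5
490: h=3, h2=11, probe 3,14,8,2,13 -> slot 13
294: h=7 -> slot 7
384: h=1 -> slot 1
Table: [_, 384, 218, 150, 244, 65, _, 294, 500, _, _, 203, _, 490, 427, _, 533]
Lookup 543: h=4, h2=16, probe 4,3,2,1,0 → slot 0 empty, not found.

5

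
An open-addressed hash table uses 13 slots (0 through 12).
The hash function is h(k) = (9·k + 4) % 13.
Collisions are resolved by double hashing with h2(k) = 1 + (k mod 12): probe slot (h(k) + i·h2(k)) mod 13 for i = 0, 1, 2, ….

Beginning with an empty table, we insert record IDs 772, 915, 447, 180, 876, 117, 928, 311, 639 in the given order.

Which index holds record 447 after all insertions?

5

Insert 772: h=10, slot 10 empty → index 10.
Insert 915: h=10, h2=4, slot 10 occupied → index 1.
Insert 447: h=10, h2=4, slots 10,1 occupied → index 5.
Insert 180: h=12, slot 12 empty → index 12.
Insert 876: h=10, h2=1, slot 10 occupied → index 11.
Insert 117: h=4, slot 4 empty → index 4.
Insert 928: h=10, h2=5, slot 10 occupied → index 2.
Insert 311: h=8, slot 8 empty → index 8.
Insert 639: h=9, slot 9 empty → index 9.
Table: [., 915, 928, ., 117, 447, ., ., 311, 639, 772, 876, 180]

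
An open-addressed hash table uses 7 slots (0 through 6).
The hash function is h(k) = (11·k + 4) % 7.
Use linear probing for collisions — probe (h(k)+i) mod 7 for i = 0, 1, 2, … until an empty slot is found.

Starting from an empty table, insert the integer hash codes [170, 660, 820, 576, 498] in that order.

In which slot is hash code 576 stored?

0

Insert 170: h=5, slot 5 empty => index 5.
Insert 660: h=5, slot 5 occupied => index 6.
Insert 820: h=1, slot 1 empty => index 1.
Insert 576: h=5, slots 5,6 occupied => index 0.
Insert 498: h=1, slot 1 occupied => index 2.
Table: [576, 820, 498, ∅, ∅, 170, 660]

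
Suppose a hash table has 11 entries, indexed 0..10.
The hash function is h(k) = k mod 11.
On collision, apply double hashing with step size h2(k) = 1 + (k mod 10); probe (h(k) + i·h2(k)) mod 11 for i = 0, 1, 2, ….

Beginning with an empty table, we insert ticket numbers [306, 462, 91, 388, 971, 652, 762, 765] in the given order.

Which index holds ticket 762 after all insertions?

4

Insert 306: h=9, slot 9 empty => index 9.
Insert 462: h=0, slot 0 empty => index 0.
Insert 91: h=3, slot 3 empty => index 3.
Insert 388: h=3, h2=9, slot 3 occupied => index 1.
Insert 971: h=3, h2=2, slot 3 occupied => index 5.
Insert 652: h=3, h2=3, slot 3 occupied => index 6.
Insert 762: h=3, h2=3, slots 3,6,9,1 occupied => index 4.
Insert 765: h=6, h2=6, slots 6,1 occupied => index 7.
Table: [462, 388, ., 91, 762, 971, 652, 765, ., 306, .]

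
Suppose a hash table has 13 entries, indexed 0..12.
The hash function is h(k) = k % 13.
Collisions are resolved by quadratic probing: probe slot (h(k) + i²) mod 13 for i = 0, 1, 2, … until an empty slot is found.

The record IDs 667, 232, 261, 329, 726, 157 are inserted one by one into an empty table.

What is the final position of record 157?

Insert 667: h=4, slot 4 empty -> index 4.
Insert 232: h=11, slot 11 empty -> index 11.
Insert 261: h=1, slot 1 empty -> index 1.
Insert 329: h=4, slot 4 occupied -> index 5.
Insert 726: h=11, slot 11 occupied -> index 12.
Insert 157: h=1, slot 1 occupied -> index 2.
Table: [∅, 261, 157, ∅, 667, 329, ∅, ∅, ∅, ∅, ∅, 232, 726]

2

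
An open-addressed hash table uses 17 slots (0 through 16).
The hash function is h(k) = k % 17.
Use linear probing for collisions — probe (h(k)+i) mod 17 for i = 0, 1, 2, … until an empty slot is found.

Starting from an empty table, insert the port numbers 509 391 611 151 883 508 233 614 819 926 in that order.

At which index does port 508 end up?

Insert 509: h=16, slot 16 empty -> index 16.
Insert 391: h=0, slot 0 empty -> index 0.
Insert 611: h=16, slots 16,0 occupied -> index 1.
Insert 151: h=15, slot 15 empty -> index 15.
Insert 883: h=16, slots 16,0,1 occupied -> index 2.
Insert 508: h=15, slots 15,16,0,1,2 occupied -> index 3.
Insert 233: h=12, slot 12 empty -> index 12.
Insert 614: h=2, slots 2,3 occupied -> index 4.
Insert 819: h=3, slots 3,4 occupied -> index 5.
Insert 926: h=8, slot 8 empty -> index 8.
Table: [391, 611, 883, 508, 614, 819, ∅, ∅, 926, ∅, ∅, ∅, 233, ∅, ∅, 151, 509]

3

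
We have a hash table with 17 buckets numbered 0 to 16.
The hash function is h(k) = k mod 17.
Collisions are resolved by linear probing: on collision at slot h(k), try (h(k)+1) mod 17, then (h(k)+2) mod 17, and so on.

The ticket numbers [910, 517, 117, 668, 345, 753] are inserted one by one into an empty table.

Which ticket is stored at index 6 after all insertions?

345

Insert 910: h=9, slot 9 empty -> index 9.
Insert 517: h=7, slot 7 empty -> index 7.
Insert 117: h=15, slot 15 empty -> index 15.
Insert 668: h=5, slot 5 empty -> index 5.
Insert 345: h=5, slot 5 occupied -> index 6.
Insert 753: h=5, slots 5,6,7 occupied -> index 8.
Table: [_, _, _, _, _, 668, 345, 517, 753, 910, _, _, _, _, _, 117, _]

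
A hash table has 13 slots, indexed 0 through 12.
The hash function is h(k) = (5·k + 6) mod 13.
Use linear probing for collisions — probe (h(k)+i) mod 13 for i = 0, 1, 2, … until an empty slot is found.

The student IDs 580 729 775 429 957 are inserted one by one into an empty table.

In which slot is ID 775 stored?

8

580 hashes to 7; slot 7 is free → place at 7.
729 hashes to 11; slot 11 is free → place at 11.
775 hashes to 7; 7 taken → place at 8.
429 hashes to 6; slot 6 is free → place at 6.
957 hashes to 7; 7,8 taken → place at 9.
Table: [∅, ∅, ∅, ∅, ∅, ∅, 429, 580, 775, 957, ∅, 729, ∅]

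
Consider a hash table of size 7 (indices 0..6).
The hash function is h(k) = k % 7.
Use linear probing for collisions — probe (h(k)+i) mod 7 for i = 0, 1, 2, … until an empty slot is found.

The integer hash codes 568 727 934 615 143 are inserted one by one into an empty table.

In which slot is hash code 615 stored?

0

568: h=1 → slot 1
727: h=6 → slot 6
934: h=3 → slot 3
615: h=6, probe 6,0 → slot 0
143: h=3, probe 3,4 → slot 4
Table: [615, 568, ., 934, 143, ., 727]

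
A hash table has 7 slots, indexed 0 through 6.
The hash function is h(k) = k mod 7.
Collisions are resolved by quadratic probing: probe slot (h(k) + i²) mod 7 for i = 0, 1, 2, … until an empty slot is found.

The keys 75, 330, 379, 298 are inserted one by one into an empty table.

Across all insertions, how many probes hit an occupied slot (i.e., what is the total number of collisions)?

Insert 75: h=5, slot 5 empty -> index 5.
Insert 330: h=1, slot 1 empty -> index 1.
Insert 379: h=1, slot 1 occupied -> index 2.
Insert 298: h=4, slot 4 empty -> index 4.
Table: [_, 330, 379, _, 298, 75, _]

1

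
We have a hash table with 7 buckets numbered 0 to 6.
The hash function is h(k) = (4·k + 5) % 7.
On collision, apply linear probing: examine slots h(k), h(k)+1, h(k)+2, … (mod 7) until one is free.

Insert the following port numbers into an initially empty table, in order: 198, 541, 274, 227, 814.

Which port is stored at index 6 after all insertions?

198 hashes to 6; slot 6 is free → place at 6.
541 hashes to 6; 6 taken → place at 0.
274 hashes to 2; slot 2 is free → place at 2.
227 hashes to 3; slot 3 is free → place at 3.
814 hashes to 6; 6,0 taken → place at 1.
Table: [541, 814, 274, 227, _, _, 198]

198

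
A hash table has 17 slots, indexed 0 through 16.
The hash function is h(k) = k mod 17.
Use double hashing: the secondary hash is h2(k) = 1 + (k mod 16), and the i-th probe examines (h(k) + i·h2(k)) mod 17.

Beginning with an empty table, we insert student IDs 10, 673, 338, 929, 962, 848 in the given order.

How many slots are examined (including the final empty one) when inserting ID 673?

10 hashes to 10; slot 10 is free → place at 10.
673 hashes to 10, h2=2; 10 taken → place at 12.
338 hashes to 15; slot 15 is free → place at 15.
929 hashes to 11; slot 11 is free → place at 11.
962 hashes to 10, h2=3; 10 taken → place at 13.
848 hashes to 15, h2=1; 15 taken → place at 16.
Table: [∅, ∅, ∅, ∅, ∅, ∅, ∅, ∅, ∅, ∅, 10, 929, 673, 962, ∅, 338, 848]

2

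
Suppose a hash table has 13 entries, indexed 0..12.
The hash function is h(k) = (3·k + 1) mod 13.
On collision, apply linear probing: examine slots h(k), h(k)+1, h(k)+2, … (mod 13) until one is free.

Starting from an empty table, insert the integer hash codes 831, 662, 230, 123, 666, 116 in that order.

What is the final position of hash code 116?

0

831 hashes to 11; slot 11 is free -> place at 11.
662 hashes to 11; 11 taken -> place at 12.
230 hashes to 2; slot 2 is free -> place at 2.
123 hashes to 6; slot 6 is free -> place at 6.
666 hashes to 10; slot 10 is free -> place at 10.
116 hashes to 11; 11,12 taken -> place at 0.
Table: [116, ., 230, ., ., ., 123, ., ., ., 666, 831, 662]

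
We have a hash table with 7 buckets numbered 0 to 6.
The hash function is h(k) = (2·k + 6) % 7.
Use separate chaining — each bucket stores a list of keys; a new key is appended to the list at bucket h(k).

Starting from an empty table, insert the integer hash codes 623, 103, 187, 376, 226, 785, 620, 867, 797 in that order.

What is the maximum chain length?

623 -> bucket 6
103 -> bucket 2
187 -> bucket 2 (collision)
376 -> bucket 2 (collision)
226 -> bucket 3
785 -> bucket 1
620 -> bucket 0
867 -> bucket 4
797 -> bucket 4 (collision)
Final buckets:
0: 620
1: 785
2: 103 -> 187 -> 376
3: 226
4: 867 -> 797
5: .
6: 623

3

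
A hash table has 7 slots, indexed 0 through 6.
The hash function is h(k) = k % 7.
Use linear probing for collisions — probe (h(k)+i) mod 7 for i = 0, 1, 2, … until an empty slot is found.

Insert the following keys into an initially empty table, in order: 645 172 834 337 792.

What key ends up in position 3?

645 hashes to 1; slot 1 is free → place at 1.
172 hashes to 4; slot 4 is free → place at 4.
834 hashes to 1; 1 taken → place at 2.
337 hashes to 1; 1,2 taken → place at 3.
792 hashes to 1; 1,2,3,4 taken → place at 5.
Table: [., 645, 834, 337, 172, 792, .]

337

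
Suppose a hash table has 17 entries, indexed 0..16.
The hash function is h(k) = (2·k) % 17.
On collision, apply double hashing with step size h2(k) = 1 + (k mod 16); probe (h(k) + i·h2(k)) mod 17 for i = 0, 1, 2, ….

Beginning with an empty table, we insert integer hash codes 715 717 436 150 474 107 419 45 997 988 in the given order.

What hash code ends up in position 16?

45

715: h=2 -> slot 2
717: h=6 -> slot 6
436: h=5 -> slot 5
150: h=11 -> slot 11
474: h=13 -> slot 13
107: h=10 -> slot 10
419: h=5, h2=4, probe 5,9 -> slot 9
45: h=5, h2=14, probe 5,2,16 -> slot 16
997: h=5, h2=6, probe 5,11,0 -> slot 0
988: h=4 -> slot 4
Table: [997, -, 715, -, 988, 436, 717, -, -, 419, 107, 150, -, 474, -, -, 45]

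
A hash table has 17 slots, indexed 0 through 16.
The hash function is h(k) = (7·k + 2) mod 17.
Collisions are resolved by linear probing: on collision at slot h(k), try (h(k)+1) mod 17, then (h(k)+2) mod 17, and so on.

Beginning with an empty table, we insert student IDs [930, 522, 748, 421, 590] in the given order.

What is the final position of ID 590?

Insert 930: h=1, slot 1 empty => index 1.
Insert 522: h=1, slot 1 occupied => index 2.
Insert 748: h=2, slot 2 occupied => index 3.
Insert 421: h=8, slot 8 empty => index 8.
Insert 590: h=1, slots 1,2,3 occupied => index 4.
Table: [—, 930, 522, 748, 590, —, —, —, 421, —, —, —, —, —, —, —, —]

4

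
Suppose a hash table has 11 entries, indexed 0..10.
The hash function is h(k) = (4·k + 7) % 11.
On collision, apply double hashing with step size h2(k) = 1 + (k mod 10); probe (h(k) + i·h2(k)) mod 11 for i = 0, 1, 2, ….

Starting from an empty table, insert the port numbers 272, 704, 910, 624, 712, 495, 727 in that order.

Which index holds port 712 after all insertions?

272 hashes to 6; slot 6 is free -> place at 6.
704 hashes to 7; slot 7 is free -> place at 7.
910 hashes to 6, h2=1; 6,7 taken -> place at 8.
624 hashes to 6, h2=5; 6 taken -> place at 0.
712 hashes to 6, h2=3; 6 taken -> place at 9.
495 hashes to 7, h2=6; 7 taken -> place at 2.
727 hashes to 0, h2=8; 0,8 taken -> place at 5.
Table: [624, —, 495, —, —, 727, 272, 704, 910, 712, —]

9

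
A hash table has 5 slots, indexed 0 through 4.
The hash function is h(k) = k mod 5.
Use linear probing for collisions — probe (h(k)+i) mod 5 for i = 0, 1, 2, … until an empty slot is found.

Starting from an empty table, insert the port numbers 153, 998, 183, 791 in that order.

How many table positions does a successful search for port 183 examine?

153 hashes to 3; slot 3 is free => place at 3.
998 hashes to 3; 3 taken => place at 4.
183 hashes to 3; 3,4 taken => place at 0.
791 hashes to 1; slot 1 is free => place at 1.
Table: [183, 791, -, 153, 998]
Lookup 183: h=3, probe 3,4,0 → found at 0.

3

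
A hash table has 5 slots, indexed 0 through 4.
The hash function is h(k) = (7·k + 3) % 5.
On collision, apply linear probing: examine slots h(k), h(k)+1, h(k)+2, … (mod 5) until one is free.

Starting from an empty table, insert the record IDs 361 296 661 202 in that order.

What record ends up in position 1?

Insert 361: h=0, slot 0 empty → index 0.
Insert 296: h=0, slot 0 occupied → index 1.
Insert 661: h=0, slots 0,1 occupied → index 2.
Insert 202: h=2, slot 2 occupied → index 3.
Table: [361, 296, 661, 202, ∅]

296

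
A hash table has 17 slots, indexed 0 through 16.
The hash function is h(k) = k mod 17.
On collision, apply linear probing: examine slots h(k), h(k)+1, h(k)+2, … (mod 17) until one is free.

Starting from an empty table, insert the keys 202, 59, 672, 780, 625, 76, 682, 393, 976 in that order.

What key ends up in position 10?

202: h=15 → slot 15
59: h=8 → slot 8
672: h=9 → slot 9
780: h=15, probe 15,16 → slot 16
625: h=13 → slot 13
76: h=8, probe 8,9,10 → slot 10
682: h=2 → slot 2
393: h=2, probe 2,3 → slot 3
976: h=7 → slot 7
Table: [-, -, 682, 393, -, -, -, 976, 59, 672, 76, -, -, 625, -, 202, 780]

76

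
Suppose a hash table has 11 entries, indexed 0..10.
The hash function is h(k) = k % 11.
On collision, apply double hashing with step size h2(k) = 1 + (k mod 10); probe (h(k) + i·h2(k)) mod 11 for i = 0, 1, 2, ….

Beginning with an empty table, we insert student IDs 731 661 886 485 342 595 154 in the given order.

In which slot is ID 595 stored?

2

731 hashes to 5; slot 5 is free -> place at 5.
661 hashes to 1; slot 1 is free -> place at 1.
886 hashes to 6; slot 6 is free -> place at 6.
485 hashes to 1, h2=6; 1 taken -> place at 7.
342 hashes to 1, h2=3; 1 taken -> place at 4.
595 hashes to 1, h2=6; 1,7 taken -> place at 2.
154 hashes to 0; slot 0 is free -> place at 0.
Table: [154, 661, 595, —, 342, 731, 886, 485, —, —, —]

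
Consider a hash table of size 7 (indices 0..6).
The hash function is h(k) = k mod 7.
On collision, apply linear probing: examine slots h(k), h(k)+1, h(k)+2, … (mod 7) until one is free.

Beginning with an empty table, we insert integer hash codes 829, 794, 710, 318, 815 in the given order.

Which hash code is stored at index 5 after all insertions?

829 hashes to 3; slot 3 is free → place at 3.
794 hashes to 3; 3 taken → place at 4.
710 hashes to 3; 3,4 taken → place at 5.
318 hashes to 3; 3,4,5 taken → place at 6.
815 hashes to 3; 3,4,5,6 taken → place at 0.
Table: [815, -, -, 829, 794, 710, 318]

710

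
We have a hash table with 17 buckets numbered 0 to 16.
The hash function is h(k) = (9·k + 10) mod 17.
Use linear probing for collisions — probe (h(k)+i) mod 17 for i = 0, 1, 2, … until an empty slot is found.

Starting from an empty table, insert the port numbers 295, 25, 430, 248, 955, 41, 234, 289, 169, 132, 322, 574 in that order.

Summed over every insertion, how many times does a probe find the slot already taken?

5

295 hashes to 13; slot 13 is free -> place at 13.
25 hashes to 14; slot 14 is free -> place at 14.
430 hashes to 4; slot 4 is free -> place at 4.
248 hashes to 15; slot 15 is free -> place at 15.
955 hashes to 3; slot 3 is free -> place at 3.
41 hashes to 5; slot 5 is free -> place at 5.
234 hashes to 8; slot 8 is free -> place at 8.
289 hashes to 10; slot 10 is free -> place at 10.
169 hashes to 1; slot 1 is free -> place at 1.
132 hashes to 8; 8 taken -> place at 9.
322 hashes to 1; 1 taken -> place at 2.
574 hashes to 8; 8,9,10 taken -> place at 11.
Table: [—, 169, 322, 955, 430, 41, —, —, 234, 132, 289, 574, —, 295, 25, 248, —]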